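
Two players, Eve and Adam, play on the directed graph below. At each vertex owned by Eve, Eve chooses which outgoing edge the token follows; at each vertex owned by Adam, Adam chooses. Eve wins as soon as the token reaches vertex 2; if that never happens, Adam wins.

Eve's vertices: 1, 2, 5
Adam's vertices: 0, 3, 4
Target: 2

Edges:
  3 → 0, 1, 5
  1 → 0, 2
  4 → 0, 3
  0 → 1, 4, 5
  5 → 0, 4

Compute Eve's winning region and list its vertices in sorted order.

A0 = {2}
A1: add {1} — 1 (Eve) has 1→2.
A2 = A1; e.g. 0 (Adam) can still go to 4. Fixed point.
Eve's winning region = {1, 2}.

1, 2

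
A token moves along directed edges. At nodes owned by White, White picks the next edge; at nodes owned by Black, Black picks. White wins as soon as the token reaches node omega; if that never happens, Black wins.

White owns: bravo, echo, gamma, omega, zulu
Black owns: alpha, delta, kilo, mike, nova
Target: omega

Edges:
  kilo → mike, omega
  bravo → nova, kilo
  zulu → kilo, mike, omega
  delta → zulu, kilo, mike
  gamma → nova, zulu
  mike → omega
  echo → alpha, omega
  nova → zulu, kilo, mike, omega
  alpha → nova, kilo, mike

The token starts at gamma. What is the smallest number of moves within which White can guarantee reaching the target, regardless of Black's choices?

A0 = {omega}
A1: add {echo, mike, zulu} — echo (White) has echo→omega; zulu (White) has zulu→omega; mike (Black): all of {omega} already in.
A2: add {gamma, kilo} — gamma (White) has gamma→zulu; kilo (Black): all of {mike, omega} already in.
gamma enters the attractor at level 2, so White can force the target in 2 moves from there.

2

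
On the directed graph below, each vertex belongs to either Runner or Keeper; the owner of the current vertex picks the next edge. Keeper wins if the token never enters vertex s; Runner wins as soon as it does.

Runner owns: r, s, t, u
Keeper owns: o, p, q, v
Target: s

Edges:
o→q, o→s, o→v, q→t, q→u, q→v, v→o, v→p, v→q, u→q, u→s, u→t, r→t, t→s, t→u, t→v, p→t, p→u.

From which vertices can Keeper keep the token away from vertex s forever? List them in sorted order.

A0 = {s}
A1: add {t, u} — t (Runner) has t→s; u (Runner) has u→s.
A2: add {p, r} — p (Keeper): all of {t, u} already in; r (Runner) has r→t.
A3 = A2; e.g. o (Keeper) can still go to q. Fixed point.
Runner's attractor = {p, r, s, t, u}; Keeper avoids the target exactly from the complement.

o, q, v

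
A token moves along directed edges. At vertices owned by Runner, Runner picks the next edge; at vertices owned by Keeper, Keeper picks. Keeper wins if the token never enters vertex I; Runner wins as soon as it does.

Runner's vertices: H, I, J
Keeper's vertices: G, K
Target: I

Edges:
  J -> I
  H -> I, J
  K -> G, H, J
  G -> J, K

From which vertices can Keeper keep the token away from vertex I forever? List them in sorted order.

A0 = {I}
A1: add {H, J} — H (Runner) has H→I; J (Runner) has J→I.
A2 = A1; e.g. G (Keeper) can still go to K. Fixed point.
Runner's attractor = {H, I, J}; Keeper avoids the target exactly from the complement.

G, K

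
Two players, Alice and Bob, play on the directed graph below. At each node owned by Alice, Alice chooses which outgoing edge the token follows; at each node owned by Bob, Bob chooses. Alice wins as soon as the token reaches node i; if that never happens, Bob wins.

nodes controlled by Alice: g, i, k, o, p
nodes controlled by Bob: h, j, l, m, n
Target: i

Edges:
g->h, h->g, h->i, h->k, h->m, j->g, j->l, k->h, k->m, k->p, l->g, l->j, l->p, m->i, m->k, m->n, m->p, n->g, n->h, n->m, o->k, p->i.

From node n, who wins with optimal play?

Bob

A0 = {i}
A1: add {p} — p (Alice) has p→i.
A2: add {k} — k (Alice) has k→p.
A3: add {o} — o (Alice) has o→k.
A4 = A3; e.g. g (Alice) has no edge into A3. Fixed point.
n never enters the attractor, so Bob can avoid the target forever.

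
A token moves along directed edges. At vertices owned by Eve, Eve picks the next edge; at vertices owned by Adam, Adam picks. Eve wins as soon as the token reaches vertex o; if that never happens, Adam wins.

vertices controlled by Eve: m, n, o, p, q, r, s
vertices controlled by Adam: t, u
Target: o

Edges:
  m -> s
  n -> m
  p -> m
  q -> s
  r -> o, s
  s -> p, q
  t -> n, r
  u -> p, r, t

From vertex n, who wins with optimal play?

A0 = {o}
A1: add {r} — r (Eve) has r→o.
A2 = A1; e.g. m (Eve) has no edge into A1. Fixed point.
n never enters the attractor, so Adam can avoid the target forever.

Adam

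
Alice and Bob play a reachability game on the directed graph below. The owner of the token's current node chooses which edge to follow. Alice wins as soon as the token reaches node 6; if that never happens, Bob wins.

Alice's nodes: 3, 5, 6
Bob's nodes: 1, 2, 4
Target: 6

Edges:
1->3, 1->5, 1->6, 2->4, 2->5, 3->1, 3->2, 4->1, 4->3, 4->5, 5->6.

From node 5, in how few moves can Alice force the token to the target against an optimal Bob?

A0 = {6}
A1: add {5} — 5 (Alice) has 5→6.
A2 = A1; e.g. 1 (Bob) can still go to 3. Fixed point.
5 enters the attractor at level 1, so Alice can force the target in 1 move from there.

1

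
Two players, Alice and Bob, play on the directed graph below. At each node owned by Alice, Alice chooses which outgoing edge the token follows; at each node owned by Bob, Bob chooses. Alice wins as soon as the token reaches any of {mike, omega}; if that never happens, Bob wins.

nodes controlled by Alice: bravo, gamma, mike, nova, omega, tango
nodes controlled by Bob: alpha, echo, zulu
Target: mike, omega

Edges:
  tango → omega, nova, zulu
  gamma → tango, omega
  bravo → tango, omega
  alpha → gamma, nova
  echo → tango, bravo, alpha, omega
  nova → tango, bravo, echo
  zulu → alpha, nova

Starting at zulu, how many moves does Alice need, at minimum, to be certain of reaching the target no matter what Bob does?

4

A0 = {mike, omega}
A1: add {bravo, gamma, tango} — tango (Alice) has tango→omega; gamma (Alice) has gamma→omega; bravo (Alice) has bravo→omega.
A2: add {nova} — nova (Alice) has nova→tango.
A3: add {alpha} — alpha (Bob): all of {gamma, nova} already in.
A4: add {echo, zulu} — echo (Bob): all of {tango, bravo, alpha, omega} already in; zulu (Bob): all of {alpha, nova} already in.
A4 = all vertices. Fixed point.
zulu enters the attractor at level 4, so Alice can force the target in 4 moves from there.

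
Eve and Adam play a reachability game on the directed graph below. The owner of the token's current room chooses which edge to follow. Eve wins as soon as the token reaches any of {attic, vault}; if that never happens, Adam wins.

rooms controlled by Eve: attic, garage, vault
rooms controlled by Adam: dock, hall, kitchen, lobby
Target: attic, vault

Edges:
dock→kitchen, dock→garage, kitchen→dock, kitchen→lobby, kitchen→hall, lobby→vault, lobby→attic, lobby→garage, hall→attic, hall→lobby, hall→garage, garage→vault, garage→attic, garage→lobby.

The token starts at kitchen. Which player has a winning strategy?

A0 = {attic, vault}
A1: add {garage} — garage (Eve) has garage→vault.
A2: add {lobby} — lobby (Adam): all of {vault, attic, garage} already in.
A3: add {hall} — hall (Adam): all of {attic, lobby, garage} already in.
A4 = A3; e.g. dock (Adam) can still go to kitchen. Fixed point.
kitchen never enters the attractor, so Adam can avoid the target forever.

Adam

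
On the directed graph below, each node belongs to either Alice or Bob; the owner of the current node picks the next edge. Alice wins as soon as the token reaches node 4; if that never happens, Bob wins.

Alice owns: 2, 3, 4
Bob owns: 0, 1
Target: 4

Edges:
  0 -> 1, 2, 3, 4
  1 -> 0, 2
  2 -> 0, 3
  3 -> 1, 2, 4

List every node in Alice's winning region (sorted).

2, 3, 4

A0 = {4}
A1: add {3} — 3 (Alice) has 3→4.
A2: add {2} — 2 (Alice) has 2→3.
A3 = A2; e.g. 0 (Bob) can still go to 1. Fixed point.
Alice's winning region = {2, 3, 4}.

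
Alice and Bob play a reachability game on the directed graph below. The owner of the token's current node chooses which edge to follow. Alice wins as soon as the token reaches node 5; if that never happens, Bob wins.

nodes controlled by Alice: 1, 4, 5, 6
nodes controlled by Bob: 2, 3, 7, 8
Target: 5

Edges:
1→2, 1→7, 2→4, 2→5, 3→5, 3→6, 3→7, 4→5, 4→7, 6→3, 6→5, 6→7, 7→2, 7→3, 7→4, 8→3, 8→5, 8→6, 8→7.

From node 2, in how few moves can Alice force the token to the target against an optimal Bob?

A0 = {5}
A1: add {4, 6} — 4 (Alice) has 4→5; 6 (Alice) has 6→5.
A2: add {2} — 2 (Bob): all of {4, 5} already in.
2 enters the attractor at level 2, so Alice can force the target in 2 moves from there.

2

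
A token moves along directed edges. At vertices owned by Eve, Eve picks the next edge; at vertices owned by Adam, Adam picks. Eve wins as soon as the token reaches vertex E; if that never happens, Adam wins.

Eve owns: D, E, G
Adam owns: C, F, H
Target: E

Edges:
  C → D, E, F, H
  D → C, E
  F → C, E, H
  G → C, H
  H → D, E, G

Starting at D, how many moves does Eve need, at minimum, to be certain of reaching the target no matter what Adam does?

A0 = {E}
A1: add {D} — D (Eve) has D→E.
A2 = A1; e.g. C (Adam) can still go to F. Fixed point.
D enters the attractor at level 1, so Eve can force the target in 1 move from there.

1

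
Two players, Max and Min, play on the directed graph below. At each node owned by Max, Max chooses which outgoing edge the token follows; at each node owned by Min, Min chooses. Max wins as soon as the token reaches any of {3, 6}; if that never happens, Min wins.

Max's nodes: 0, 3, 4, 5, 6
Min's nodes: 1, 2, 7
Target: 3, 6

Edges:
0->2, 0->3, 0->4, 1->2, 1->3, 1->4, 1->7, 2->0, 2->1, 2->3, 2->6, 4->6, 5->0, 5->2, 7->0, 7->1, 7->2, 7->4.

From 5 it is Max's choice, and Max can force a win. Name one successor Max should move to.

A0 = {3, 6}
A1: add {0, 4} — 0 (Max) has 0→3; 4 (Max) has 4→6.
A2: add {5} — 5 (Max) has 5→0.
A3 = A2; e.g. 1 (Min) can still go to 2. Fixed point.
From 5, successor 0 is in the attractor (rank 1); the other successor 2 is not.

0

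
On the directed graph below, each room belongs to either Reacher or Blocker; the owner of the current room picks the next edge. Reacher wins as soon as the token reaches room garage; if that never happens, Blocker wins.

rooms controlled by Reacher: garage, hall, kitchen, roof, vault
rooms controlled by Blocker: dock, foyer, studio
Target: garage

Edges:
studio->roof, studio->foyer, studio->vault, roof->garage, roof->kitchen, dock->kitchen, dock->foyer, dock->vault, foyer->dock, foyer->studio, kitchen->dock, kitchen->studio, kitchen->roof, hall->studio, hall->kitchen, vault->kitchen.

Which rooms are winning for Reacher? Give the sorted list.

A0 = {garage}
A1: add {roof} — roof (Reacher) has roof→garage.
A2: add {kitchen} — kitchen (Reacher) has kitchen→roof.
A3: add {hall, vault} — hall (Reacher) has hall→kitchen; vault (Reacher) has vault→kitchen.
A4 = A3; e.g. dock (Blocker) can still go to foyer. Fixed point.
Reacher's winning region = {garage, hall, kitchen, roof, vault}.

garage, hall, kitchen, roof, vault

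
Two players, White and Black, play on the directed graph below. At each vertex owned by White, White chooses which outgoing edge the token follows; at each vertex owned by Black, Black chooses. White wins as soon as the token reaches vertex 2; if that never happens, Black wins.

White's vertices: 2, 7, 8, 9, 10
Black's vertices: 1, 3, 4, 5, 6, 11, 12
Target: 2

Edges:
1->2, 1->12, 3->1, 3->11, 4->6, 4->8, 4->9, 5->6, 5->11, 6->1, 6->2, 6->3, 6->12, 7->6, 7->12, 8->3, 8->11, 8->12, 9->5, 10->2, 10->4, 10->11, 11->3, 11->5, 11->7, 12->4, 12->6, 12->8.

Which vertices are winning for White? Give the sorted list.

A0 = {2}
A1: add {10} — 10 (White) has 10→2.
A2 = A1; e.g. 1 (Black) can still go to 12. Fixed point.
White's winning region = {2, 10}.

2, 10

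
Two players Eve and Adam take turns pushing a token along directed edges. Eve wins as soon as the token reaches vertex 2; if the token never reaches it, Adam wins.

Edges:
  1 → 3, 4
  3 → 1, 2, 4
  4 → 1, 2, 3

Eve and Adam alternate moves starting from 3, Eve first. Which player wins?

Track states (vertex, player-to-move).
A0 = {(2,Eve), (2,Adam)}
A1: add {(3,Eve), (4,Eve)}.
(3,Eve) ∈ A1 ⇒ Eve forces the target.

Eve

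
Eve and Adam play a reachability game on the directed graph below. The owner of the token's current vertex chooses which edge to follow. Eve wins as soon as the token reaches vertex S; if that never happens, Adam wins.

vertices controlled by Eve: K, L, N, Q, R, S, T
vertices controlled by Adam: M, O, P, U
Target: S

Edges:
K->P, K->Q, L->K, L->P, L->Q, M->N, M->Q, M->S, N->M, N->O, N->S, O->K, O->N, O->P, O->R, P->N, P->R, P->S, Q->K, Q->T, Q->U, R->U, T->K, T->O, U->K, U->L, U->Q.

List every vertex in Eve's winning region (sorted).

A0 = {S}
A1: add {N} — N (Eve) has N→S.
A2 = A1; e.g. K (Eve) has no edge into A1. Fixed point.
Eve's winning region = {N, S}.

N, S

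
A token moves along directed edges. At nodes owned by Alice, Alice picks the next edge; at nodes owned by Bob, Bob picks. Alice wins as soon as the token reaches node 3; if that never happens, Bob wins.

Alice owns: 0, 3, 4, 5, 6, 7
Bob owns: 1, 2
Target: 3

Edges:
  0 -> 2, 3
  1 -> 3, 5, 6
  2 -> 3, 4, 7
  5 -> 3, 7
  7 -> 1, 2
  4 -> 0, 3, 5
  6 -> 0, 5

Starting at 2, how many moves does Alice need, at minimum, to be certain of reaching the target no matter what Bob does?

A0 = {3}
A1: add {0, 4, 5} — 0 (Alice) has 0→3; 4 (Alice) has 4→3; 5 (Alice) has 5→3.
A2: add {6} — 6 (Alice) has 6→0.
A3: add {1} — 1 (Bob): all of {3, 5, 6} already in.
A4: add {7} — 7 (Alice) has 7→1.
A5: add {2} — 2 (Bob): all of {3, 4, 7} already in.
A5 = all vertices. Fixed point.
2 enters the attractor at level 5, so Alice can force the target in 5 moves from there.

5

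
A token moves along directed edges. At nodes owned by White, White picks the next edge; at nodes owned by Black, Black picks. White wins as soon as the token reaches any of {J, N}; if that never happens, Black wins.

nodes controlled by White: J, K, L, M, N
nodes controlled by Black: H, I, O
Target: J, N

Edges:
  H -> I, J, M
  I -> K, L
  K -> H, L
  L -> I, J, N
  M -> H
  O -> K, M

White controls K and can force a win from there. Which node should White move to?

A0 = {J, N}
A1: add {L} — L (White) has L→J.
A2: add {K} — K (White) has K→L.
A3: add {I} — I (Black): all of {K, L} already in.
A4 = A3; e.g. H (Black) can still go to M. Fixed point.
From K, successor L is in the attractor (rank 1); the other successor H is not.

L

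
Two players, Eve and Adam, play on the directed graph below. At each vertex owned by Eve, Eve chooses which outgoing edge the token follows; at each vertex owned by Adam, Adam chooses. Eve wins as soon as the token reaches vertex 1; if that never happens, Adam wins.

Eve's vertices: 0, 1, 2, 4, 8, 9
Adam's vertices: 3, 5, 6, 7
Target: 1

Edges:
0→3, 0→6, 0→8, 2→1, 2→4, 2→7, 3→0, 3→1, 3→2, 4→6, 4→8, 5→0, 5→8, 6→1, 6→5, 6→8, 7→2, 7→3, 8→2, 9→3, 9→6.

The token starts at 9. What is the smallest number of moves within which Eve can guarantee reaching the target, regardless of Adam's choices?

A0 = {1}
A1: add {2} — 2 (Eve) has 2→1.
A2: add {8} — 8 (Eve) has 8→2.
A3: add {0, 4} — 0 (Eve) has 0→8; 4 (Eve) has 4→8.
A4: add {3, 5} — 3 (Adam): all of {0, 1, 2} already in; 5 (Adam): all of {0, 8} already in.
A5: add {6, 7, 9} — 6 (Adam): all of {1, 5, 8} already in; 7 (Adam): all of {2, 3} already in; 9 (Eve) has 9→3.
A5 = all vertices. Fixed point.
9 enters the attractor at level 5, so Eve can force the target in 5 moves from there.

5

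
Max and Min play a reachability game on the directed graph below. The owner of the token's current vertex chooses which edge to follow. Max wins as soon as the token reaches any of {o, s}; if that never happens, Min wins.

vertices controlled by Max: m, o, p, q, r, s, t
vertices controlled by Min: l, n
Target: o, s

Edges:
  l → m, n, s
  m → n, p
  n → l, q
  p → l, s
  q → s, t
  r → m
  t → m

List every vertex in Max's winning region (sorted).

m, o, p, q, r, s, t

A0 = {o, s}
A1: add {p, q} — p (Max) has p→s; q (Max) has q→s.
A2: add {m} — m (Max) has m→p.
A3: add {r, t} — r (Max) has r→m; t (Max) has t→m.
A4 = A3; e.g. l (Min) can still go to n. Fixed point.
Max's winning region = {m, o, p, q, r, s, t}.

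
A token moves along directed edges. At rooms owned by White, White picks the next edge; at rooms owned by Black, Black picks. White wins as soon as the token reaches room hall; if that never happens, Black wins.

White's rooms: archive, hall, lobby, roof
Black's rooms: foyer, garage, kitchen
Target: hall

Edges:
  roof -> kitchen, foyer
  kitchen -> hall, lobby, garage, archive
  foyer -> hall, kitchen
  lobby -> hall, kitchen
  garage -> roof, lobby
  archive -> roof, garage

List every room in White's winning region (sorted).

hall, lobby

A0 = {hall}
A1: add {lobby} — lobby (White) has lobby→hall.
A2 = A1; e.g. roof (White) has no edge into A1. Fixed point.
White's winning region = {hall, lobby}.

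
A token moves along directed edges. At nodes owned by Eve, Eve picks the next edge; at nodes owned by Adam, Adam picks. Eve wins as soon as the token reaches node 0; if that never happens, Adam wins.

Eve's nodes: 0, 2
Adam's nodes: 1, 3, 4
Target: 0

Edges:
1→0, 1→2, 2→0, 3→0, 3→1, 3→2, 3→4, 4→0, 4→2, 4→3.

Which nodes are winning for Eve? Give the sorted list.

0, 1, 2

A0 = {0}
A1: add {2} — 2 (Eve) has 2→0.
A2: add {1} — 1 (Adam): all of {0, 2} already in.
A3 = A2; e.g. 3 (Adam) can still go to 4. Fixed point.
Eve's winning region = {0, 1, 2}.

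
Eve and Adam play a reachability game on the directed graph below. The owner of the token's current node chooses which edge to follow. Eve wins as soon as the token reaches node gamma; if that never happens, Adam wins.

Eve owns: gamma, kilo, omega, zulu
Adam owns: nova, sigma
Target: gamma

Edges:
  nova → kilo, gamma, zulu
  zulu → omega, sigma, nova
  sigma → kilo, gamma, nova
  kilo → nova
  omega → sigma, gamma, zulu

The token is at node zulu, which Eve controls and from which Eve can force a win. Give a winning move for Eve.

omega

A0 = {gamma}
A1: add {omega} — omega (Eve) has omega→gamma.
A2: add {zulu} — zulu (Eve) has zulu→omega.
A3 = A2; e.g. kilo (Eve) has no edge into A2. Fixed point.
From zulu, successor omega is in the attractor (rank 1); the other successors nova, sigma are not.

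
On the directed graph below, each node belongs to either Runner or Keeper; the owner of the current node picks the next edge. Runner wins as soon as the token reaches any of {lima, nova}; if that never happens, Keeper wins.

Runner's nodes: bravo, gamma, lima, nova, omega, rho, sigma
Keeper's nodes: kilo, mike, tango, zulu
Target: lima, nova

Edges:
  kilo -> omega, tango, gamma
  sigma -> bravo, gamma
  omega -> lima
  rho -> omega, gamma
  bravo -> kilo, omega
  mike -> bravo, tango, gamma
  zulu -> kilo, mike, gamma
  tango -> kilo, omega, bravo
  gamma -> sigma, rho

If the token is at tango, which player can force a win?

Keeper

A0 = {lima, nova}
A1: add {omega} — omega (Runner) has omega→lima.
A2: add {bravo, rho} — rho (Runner) has rho→omega; bravo (Runner) has bravo→omega.
A3: add {gamma, sigma} — sigma (Runner) has sigma→bravo; gamma (Runner) has gamma→rho.
A4 = A3; e.g. kilo (Keeper) can still go to tango. Fixed point.
tango never enters the attractor, so Keeper can avoid the target forever.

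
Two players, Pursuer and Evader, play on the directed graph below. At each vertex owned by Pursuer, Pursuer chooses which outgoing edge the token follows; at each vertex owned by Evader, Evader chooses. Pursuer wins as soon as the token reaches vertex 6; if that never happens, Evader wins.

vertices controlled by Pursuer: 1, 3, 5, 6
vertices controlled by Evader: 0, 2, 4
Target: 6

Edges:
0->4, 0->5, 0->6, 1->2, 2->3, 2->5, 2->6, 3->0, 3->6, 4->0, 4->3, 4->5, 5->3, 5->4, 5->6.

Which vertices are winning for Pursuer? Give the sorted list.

1, 2, 3, 5, 6

A0 = {6}
A1: add {3, 5} — 3 (Pursuer) has 3→6; 5 (Pursuer) has 5→6.
A2: add {2} — 2 (Evader): all of {3, 5, 6} already in.
A3: add {1} — 1 (Pursuer) has 1→2.
A4 = A3; e.g. 0 (Evader) can still go to 4. Fixed point.
Pursuer's winning region = {1, 2, 3, 5, 6}.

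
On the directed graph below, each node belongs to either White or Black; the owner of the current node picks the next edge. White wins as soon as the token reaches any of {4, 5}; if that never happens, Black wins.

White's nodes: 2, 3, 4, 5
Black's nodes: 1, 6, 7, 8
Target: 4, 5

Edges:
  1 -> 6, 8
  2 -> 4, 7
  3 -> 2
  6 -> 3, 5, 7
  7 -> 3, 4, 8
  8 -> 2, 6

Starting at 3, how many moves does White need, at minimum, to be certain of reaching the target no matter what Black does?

A0 = {4, 5}
A1: add {2} — 2 (White) has 2→4.
A2: add {3} — 3 (White) has 3→2.
A3 = A2; e.g. 1 (Black) can still go to 6. Fixed point.
3 enters the attractor at level 2, so White can force the target in 2 moves from there.

2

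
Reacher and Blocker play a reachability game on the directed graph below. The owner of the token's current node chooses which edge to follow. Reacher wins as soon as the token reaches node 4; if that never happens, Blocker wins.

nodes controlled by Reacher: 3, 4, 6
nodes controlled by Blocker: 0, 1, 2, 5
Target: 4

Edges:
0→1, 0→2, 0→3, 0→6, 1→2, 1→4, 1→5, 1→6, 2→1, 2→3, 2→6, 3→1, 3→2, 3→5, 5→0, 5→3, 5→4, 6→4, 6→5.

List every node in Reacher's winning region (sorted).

A0 = {4}
A1: add {6} — 6 (Reacher) has 6→4.
A2 = A1; e.g. 0 (Blocker) can still go to 1. Fixed point.
Reacher's winning region = {4, 6}.

4, 6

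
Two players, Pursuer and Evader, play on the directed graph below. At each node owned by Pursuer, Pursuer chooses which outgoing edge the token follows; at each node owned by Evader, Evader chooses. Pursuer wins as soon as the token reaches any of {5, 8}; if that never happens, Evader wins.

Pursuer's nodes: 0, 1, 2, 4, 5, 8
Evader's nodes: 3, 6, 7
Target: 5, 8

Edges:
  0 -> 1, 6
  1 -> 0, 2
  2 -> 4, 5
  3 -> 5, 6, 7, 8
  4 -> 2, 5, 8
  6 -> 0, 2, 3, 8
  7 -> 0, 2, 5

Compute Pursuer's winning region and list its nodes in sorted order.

0, 1, 2, 4, 5, 7, 8

A0 = {5, 8}
A1: add {2, 4} — 2 (Pursuer) has 2→5; 4 (Pursuer) has 4→5.
A2: add {1} — 1 (Pursuer) has 1→2.
A3: add {0} — 0 (Pursuer) has 0→1.
A4: add {7} — 7 (Evader): all of {0, 2, 5} already in.
A5 = A4; e.g. 3 (Evader) can still go to 6. Fixed point.
Pursuer's winning region = {0, 1, 2, 4, 5, 7, 8}.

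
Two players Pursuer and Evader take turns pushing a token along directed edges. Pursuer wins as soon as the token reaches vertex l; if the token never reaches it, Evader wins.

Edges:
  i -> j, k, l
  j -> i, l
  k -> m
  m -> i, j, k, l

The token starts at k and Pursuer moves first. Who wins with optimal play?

Track states (vertex, player-to-move).
A0 = {(l,Pursuer), (l,Evader)}
A1: add {(i,Pursuer), (j,Pursuer), (m,Pursuer)}.
A2: add {(j,Evader), (k,Evader)}.
A3 = A2; e.g. (i,Evader) stays out. (k,Pursuer) never enters ⇒ Evader avoids the target.

Evader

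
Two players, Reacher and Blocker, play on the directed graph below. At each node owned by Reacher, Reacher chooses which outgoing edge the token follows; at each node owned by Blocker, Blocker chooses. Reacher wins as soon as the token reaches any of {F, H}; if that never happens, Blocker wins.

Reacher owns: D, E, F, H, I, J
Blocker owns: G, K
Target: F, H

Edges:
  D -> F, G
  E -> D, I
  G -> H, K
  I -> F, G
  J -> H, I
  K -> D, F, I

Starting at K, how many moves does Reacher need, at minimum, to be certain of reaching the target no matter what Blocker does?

2

A0 = {F, H}
A1: add {D, I, J} — D (Reacher) has D→F; I (Reacher) has I→F; J (Reacher) has J→H.
A2: add {E, K} — E (Reacher) has E→D; K (Blocker): all of {D, F, I} already in.
K enters the attractor at level 2, so Reacher can force the target in 2 moves from there.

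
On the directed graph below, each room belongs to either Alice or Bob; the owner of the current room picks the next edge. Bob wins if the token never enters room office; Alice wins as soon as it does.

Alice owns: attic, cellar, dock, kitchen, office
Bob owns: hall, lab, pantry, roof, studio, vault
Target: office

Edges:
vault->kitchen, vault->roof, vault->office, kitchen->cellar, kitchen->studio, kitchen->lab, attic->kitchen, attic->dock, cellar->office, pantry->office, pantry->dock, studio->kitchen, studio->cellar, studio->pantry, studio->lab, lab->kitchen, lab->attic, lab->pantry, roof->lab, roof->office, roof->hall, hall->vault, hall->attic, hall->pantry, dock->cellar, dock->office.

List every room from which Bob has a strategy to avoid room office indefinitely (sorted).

A0 = {office}
A1: add {cellar, dock} — cellar (Alice) has cellar→office; dock (Alice) has dock→office.
A2: add {attic, kitchen, pantry} — kitchen (Alice) has kitchen→cellar; attic (Alice) has attic→dock; pantry (Bob): all of {office, dock} already in.
A3: add {lab} — lab (Bob): all of {kitchen, attic, pantry} already in.
A4: add {studio} — studio (Bob): all of {kitchen, cellar, pantry, lab} already in.
A5 = A4; e.g. vault (Bob) can still go to roof. Fixed point.
Alice's attractor = {attic, cellar, dock, kitchen, lab, office, pantry, studio}; Bob avoids the target exactly from the complement.

hall, roof, vault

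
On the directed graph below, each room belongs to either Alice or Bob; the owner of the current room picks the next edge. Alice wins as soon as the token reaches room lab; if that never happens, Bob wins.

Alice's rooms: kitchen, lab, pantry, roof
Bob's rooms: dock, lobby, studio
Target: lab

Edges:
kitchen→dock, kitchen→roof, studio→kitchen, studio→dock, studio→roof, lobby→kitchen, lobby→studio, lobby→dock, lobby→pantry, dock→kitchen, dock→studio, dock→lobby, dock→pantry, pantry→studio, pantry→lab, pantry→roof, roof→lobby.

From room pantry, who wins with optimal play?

Alice

A0 = {lab}
A1: add {pantry} — pantry (Alice) has pantry→lab.
A2 = A1; e.g. kitchen (Alice) has no edge into A1. Fixed point.
pantry ∈ A1, so Alice can force the target.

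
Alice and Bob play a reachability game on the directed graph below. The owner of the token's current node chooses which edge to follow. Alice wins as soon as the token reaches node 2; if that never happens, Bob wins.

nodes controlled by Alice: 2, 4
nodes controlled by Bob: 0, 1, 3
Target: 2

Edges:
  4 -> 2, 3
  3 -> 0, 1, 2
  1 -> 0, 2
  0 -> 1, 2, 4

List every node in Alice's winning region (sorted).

2, 4

A0 = {2}
A1: add {4} — 4 (Alice) has 4→2.
A2 = A1; e.g. 0 (Bob) can still go to 1. Fixed point.
Alice's winning region = {2, 4}.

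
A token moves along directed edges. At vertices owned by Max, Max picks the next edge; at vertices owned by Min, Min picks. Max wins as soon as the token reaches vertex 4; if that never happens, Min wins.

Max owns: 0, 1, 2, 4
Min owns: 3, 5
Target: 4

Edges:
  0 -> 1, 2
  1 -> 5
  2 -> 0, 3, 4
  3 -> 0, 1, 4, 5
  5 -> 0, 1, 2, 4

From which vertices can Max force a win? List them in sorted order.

A0 = {4}
A1: add {2} — 2 (Max) has 2→4.
A2: add {0} — 0 (Max) has 0→2.
A3 = A2; e.g. 1 (Max) has no edge into A2. Fixed point.
Max's winning region = {0, 2, 4}.

0, 2, 4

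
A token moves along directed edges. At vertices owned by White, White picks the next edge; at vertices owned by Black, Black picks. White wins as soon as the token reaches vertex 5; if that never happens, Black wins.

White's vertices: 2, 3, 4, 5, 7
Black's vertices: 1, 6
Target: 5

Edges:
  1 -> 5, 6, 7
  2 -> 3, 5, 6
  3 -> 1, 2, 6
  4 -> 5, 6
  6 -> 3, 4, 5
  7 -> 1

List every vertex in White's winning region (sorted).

2, 3, 4, 5, 6

A0 = {5}
A1: add {2, 4} — 2 (White) has 2→5; 4 (White) has 4→5.
A2: add {3} — 3 (White) has 3→2.
A3: add {6} — 6 (Black): all of {3, 4, 5} already in.
A4 = A3; e.g. 1 (Black) can still go to 7. Fixed point.
White's winning region = {2, 3, 4, 5, 6}.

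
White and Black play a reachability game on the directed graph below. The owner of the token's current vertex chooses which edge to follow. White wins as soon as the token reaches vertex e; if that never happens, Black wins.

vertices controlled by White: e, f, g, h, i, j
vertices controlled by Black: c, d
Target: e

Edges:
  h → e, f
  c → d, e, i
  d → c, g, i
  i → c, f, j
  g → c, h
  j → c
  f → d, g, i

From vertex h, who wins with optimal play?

A0 = {e}
A1: add {h} — h (White) has h→e.
h ∈ A1, so White can force the target.

White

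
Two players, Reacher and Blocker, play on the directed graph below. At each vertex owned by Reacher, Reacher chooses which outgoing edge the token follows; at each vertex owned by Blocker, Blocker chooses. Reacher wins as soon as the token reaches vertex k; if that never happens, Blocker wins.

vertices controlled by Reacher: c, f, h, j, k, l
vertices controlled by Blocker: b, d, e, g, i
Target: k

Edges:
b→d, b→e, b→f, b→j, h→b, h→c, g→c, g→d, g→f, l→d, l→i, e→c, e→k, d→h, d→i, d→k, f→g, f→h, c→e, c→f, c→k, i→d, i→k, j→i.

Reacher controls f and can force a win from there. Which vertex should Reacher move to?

A0 = {k}
A1: add {c} — c (Reacher) has c→k.
A2: add {e, h} — e (Blocker): all of {c, k} already in; h (Reacher) has h→c.
A3: add {f} — f (Reacher) has f→h.
A4 = A3; e.g. b (Blocker) can still go to d. Fixed point.
From f, successor h is in the attractor (rank 2); the other successor g is not.

h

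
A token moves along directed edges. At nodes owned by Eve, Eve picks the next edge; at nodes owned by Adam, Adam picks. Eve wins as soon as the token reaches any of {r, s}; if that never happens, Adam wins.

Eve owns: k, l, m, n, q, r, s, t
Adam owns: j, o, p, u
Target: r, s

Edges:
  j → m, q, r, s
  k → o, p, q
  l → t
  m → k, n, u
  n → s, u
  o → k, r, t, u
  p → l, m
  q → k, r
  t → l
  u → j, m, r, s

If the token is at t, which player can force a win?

Adam

A0 = {r, s}
A1: add {n, q} — n (Eve) has n→s; q (Eve) has q→r.
A2: add {k, m} — k (Eve) has k→q; m (Eve) has m→n.
A3: add {j} — j (Adam): all of {m, q, r, s} already in.
A4: add {u} — u (Adam): all of {j, m, r, s} already in.
A5 = A4; e.g. l (Eve) has no edge into A4. Fixed point.
t never enters the attractor, so Adam can avoid the target forever.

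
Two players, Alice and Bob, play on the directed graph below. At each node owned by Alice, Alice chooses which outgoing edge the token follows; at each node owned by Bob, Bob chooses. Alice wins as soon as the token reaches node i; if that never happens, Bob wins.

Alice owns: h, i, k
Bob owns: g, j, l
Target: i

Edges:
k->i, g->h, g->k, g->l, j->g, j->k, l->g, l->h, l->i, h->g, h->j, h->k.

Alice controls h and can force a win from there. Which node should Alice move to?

k

A0 = {i}
A1: add {k} — k (Alice) has k→i.
A2: add {h} — h (Alice) has h→k.
A3 = A2; e.g. g (Bob) can still go to l. Fixed point.
From h, successor k is in the attractor (rank 1); the other successors g, j are not.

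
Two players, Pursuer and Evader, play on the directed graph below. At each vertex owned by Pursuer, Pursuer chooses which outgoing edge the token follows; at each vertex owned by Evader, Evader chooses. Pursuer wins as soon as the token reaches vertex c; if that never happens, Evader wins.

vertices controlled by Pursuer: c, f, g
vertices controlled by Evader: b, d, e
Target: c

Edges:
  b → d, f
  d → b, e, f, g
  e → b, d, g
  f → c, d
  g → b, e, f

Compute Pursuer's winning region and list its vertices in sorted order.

c, f, g

A0 = {c}
A1: add {f} — f (Pursuer) has f→c.
A2: add {g} — g (Pursuer) has g→f.
A3 = A2; e.g. b (Evader) can still go to d. Fixed point.
Pursuer's winning region = {c, f, g}.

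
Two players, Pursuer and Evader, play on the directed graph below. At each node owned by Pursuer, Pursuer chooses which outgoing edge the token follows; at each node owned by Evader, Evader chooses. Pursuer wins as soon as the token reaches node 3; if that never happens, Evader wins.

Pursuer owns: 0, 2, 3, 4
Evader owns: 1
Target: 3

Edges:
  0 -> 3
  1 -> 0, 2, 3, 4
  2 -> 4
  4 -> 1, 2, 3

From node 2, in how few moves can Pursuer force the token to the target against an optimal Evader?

A0 = {3}
A1: add {0, 4} — 0 (Pursuer) has 0→3; 4 (Pursuer) has 4→3.
A2: add {2} — 2 (Pursuer) has 2→4.
2 enters the attractor at level 2, so Pursuer can force the target in 2 moves from there.

2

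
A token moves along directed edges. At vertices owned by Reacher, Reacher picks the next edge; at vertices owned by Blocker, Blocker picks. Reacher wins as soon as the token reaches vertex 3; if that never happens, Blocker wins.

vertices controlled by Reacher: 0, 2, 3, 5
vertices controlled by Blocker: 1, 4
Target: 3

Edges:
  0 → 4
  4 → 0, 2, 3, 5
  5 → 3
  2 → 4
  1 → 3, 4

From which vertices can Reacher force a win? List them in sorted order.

3, 5

A0 = {3}
A1: add {5} — 5 (Reacher) has 5→3.
A2 = A1; e.g. 0 (Reacher) has no edge into A1. Fixed point.
Reacher's winning region = {3, 5}.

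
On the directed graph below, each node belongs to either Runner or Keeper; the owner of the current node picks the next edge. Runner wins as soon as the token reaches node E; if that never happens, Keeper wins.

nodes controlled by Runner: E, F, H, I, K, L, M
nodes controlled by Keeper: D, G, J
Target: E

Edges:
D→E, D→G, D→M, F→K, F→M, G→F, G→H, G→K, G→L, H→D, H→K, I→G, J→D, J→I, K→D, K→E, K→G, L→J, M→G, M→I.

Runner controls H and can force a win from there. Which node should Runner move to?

A0 = {E}
A1: add {K} — K (Runner) has K→E.
A2: add {F, H} — F (Runner) has F→K; H (Runner) has H→K.
A3 = A2; e.g. D (Keeper) can still go to G. Fixed point.
From H, successor K is in the attractor (rank 1); the other successor D is not.

K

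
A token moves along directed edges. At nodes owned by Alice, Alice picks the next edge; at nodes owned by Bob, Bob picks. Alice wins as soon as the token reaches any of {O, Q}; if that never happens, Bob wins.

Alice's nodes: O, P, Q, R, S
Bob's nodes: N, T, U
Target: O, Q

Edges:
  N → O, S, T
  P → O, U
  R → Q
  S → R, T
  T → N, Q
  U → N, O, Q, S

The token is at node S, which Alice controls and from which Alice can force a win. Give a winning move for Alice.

A0 = {O, Q}
A1: add {P, R} — P (Alice) has P→O; R (Alice) has R→Q.
A2: add {S} — S (Alice) has S→R.
A3 = A2; e.g. N (Bob) can still go to T. Fixed point.
From S, successor R is in the attractor (rank 1); the other successor T is not.

R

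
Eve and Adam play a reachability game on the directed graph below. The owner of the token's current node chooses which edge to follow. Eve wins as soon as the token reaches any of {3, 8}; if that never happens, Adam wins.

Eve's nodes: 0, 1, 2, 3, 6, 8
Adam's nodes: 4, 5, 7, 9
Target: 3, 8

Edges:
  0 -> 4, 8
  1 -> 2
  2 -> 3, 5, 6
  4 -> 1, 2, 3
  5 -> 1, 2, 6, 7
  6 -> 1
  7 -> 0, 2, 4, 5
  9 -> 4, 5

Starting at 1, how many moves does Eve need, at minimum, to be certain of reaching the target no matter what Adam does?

2

A0 = {3, 8}
A1: add {0, 2} — 0 (Eve) has 0→8; 2 (Eve) has 2→3.
A2: add {1} — 1 (Eve) has 1→2.
1 enters the attractor at level 2, so Eve can force the target in 2 moves from there.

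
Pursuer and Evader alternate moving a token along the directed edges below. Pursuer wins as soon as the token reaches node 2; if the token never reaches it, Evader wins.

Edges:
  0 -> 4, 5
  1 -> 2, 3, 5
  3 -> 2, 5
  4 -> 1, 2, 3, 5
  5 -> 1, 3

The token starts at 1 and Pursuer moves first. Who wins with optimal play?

Pursuer

Track states (vertex, player-to-move).
A0 = {(2,Pursuer), (2,Evader)}
A1: add {(1,Pursuer), (3,Pursuer), (4,Pursuer)}.
(1,Pursuer) ∈ A1 ⇒ Pursuer forces the target.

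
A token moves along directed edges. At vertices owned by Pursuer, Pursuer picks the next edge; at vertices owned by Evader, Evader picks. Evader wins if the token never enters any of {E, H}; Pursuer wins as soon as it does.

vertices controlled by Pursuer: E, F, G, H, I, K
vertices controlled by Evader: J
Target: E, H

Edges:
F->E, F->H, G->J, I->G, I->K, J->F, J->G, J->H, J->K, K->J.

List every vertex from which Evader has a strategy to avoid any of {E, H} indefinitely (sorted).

A0 = {E, H}
A1: add {F} — F (Pursuer) has F→E.
A2 = A1; e.g. G (Pursuer) has no edge into A1. Fixed point.
Pursuer's attractor = {E, F, H}; Evader avoids the target exactly from the complement.

G, I, J, K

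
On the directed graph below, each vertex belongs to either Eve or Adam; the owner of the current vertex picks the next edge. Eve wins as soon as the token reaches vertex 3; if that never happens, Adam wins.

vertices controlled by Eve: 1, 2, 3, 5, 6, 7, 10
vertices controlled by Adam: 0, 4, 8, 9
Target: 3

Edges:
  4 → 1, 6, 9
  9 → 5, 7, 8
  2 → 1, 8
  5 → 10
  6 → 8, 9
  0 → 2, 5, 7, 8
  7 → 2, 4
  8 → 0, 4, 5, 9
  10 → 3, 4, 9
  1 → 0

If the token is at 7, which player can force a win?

Adam

A0 = {3}
A1: add {10} — 10 (Eve) has 10→3.
A2: add {5} — 5 (Eve) has 5→10.
A3 = A2; e.g. 0 (Adam) can still go to 2. Fixed point.
7 never enters the attractor, so Adam can avoid the target forever.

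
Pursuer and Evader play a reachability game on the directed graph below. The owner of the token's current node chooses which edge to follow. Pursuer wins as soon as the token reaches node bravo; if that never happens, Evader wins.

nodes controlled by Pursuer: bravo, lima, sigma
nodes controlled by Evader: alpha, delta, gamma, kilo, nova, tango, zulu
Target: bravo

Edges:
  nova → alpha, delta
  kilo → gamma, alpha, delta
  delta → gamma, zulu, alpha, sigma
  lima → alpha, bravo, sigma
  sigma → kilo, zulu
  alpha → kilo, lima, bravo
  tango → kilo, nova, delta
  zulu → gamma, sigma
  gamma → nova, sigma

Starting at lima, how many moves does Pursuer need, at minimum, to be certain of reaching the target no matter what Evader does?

1

A0 = {bravo}
A1: add {lima} — lima (Pursuer) has lima→bravo.
A2 = A1; e.g. kilo (Evader) can still go to gamma. Fixed point.
lima enters the attractor at level 1, so Pursuer can force the target in 1 move from there.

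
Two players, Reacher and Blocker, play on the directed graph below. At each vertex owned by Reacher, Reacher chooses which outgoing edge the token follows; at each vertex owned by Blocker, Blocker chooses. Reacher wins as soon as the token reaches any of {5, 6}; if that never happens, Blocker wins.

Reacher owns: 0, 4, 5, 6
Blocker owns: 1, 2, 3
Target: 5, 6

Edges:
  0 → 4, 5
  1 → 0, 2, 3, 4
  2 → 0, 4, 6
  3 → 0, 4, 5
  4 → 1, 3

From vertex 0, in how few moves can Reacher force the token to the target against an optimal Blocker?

A0 = {5, 6}
A1: add {0} — 0 (Reacher) has 0→5.
A2 = A1; e.g. 1 (Blocker) can still go to 2. Fixed point.
0 enters the attractor at level 1, so Reacher can force the target in 1 move from there.

1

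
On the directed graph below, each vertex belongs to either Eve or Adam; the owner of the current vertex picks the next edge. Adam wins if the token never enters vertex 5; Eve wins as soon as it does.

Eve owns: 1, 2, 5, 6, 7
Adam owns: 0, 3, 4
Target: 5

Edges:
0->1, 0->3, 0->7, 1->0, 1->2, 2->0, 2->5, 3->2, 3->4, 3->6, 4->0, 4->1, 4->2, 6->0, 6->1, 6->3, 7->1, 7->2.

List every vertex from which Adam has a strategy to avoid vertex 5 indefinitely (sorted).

A0 = {5}
A1: add {2} — 2 (Eve) has 2→5.
A2: add {1, 7} — 1 (Eve) has 1→2; 7 (Eve) has 7→2.
A3: add {6} — 6 (Eve) has 6→1.
A4 = A3; e.g. 0 (Adam) can still go to 3. Fixed point.
Eve's attractor = {1, 2, 5, 6, 7}; Adam avoids the target exactly from the complement.

0, 3, 4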